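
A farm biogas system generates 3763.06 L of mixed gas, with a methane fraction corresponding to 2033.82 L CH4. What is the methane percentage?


CH4% = V_CH4 / V_total * 100
= 2033.82 / 3763.06 * 100
= 54.0470%

54.0470%


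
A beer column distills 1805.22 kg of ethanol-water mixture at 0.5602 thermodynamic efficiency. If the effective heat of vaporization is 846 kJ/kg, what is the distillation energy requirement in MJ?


E = m * 846 / (eta * 1000)
= 1805.22 * 846 / (0.5602 * 1000)
= 2726.1980 MJ

2726.1980 MJ


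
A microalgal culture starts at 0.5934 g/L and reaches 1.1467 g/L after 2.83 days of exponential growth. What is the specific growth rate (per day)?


mu = ln(X2/X1) / dt
= ln(1.1467/0.5934) / 2.83
= 0.2328 per day

0.2328 per day


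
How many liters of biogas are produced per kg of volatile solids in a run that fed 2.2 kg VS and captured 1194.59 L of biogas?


Y = V / VS
= 1194.59 / 2.2
= 542.9955 L/kg VS

542.9955 L/kg VS


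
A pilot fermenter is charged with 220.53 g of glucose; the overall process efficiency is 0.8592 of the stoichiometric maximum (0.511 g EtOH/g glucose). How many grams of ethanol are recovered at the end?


Actual ethanol: m = 0.511 * 220.53 * 0.8592
m = 96.8240 g

96.8240 g


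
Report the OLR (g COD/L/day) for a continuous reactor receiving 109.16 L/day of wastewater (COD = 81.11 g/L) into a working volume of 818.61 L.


OLR = Q * S / V
= 109.16 * 81.11 / 818.61
= 10.8159 g/L/day

10.8159 g/L/day


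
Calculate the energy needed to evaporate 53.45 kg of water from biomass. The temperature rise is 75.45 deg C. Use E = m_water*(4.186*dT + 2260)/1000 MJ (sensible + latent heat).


E = m_water * (4.186 * dT + 2260) / 1000
= 53.45 * (4.186 * 75.45 + 2260) / 1000
= 137.6783 MJ

137.6783 MJ


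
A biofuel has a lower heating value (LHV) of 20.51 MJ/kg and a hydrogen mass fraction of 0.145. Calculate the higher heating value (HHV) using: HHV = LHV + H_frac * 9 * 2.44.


HHV = LHV + H_frac * 9 * 2.44
= 20.51 + 0.145 * 9 * 2.44
= 23.6942 MJ/kg

23.6942 MJ/kg


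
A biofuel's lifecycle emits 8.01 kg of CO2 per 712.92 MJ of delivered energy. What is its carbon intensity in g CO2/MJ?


CI = CO2 * 1000 / E
= 8.01 * 1000 / 712.92
= 11.2355 g CO2/MJ

11.2355 g CO2/MJ


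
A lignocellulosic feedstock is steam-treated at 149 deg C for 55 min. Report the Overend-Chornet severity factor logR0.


logR0 = log10(t * exp((T - 100) / 14.75))
= log10(55 * exp((149 - 100) / 14.75))
= 3.1831

3.1831


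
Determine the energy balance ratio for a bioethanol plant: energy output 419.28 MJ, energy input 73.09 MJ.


EROI = E_out / E_in
= 419.28 / 73.09
= 5.7365

5.7365


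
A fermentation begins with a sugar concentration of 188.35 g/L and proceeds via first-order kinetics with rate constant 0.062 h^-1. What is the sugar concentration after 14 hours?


S = S0 * exp(-k * t)
S = 188.35 * exp(-0.062 * 14)
S = 79.0675 g/L

79.0675 g/L


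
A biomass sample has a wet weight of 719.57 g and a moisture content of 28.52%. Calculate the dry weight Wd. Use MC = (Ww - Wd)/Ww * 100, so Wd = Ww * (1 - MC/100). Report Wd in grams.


Wd = Ww * (1 - MC/100)
= 719.57 * (1 - 28.52/100)
= 514.3486 g

514.3486 g


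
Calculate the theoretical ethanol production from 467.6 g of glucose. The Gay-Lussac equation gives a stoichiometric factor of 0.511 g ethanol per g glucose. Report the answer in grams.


Theoretical ethanol yield: m_EtOH = 0.511 * m_glucose
m_EtOH = 0.511 * 467.6 = 238.9436 g

238.9436 g


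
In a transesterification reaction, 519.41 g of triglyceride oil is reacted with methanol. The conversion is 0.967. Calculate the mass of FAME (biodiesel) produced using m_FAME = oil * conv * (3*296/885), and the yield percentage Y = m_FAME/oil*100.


m_FAME = oil * conv * (3 * 296 / 885) = oil * conv * (888/885)
= 519.41 * 0.967 * 888 / 885
= 503.9721 g
Y = m_FAME / oil * 100 = conv * (888/885) * 100
= 0.967 * 888 / 885 * 100
= 97.03%

503.9721 g FAME; Y = 97.03%


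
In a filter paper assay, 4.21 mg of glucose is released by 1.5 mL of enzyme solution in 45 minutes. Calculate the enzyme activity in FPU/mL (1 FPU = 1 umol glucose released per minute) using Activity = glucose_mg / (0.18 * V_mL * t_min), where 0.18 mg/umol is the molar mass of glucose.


Activity = glucose_mg / (0.18 mg/umol * V_mL * t_min)
= 4.21 / (0.18 * 1.5 * 45)
= 0.3465 FPU/mL

0.3465 FPU/mL


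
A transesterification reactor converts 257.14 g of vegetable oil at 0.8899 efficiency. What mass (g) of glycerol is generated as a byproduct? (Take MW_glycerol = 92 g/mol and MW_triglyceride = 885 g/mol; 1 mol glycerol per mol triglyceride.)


glycerol = oil * conv * (92/885)
= 257.14 * 0.8899 * 92 / 885
= 23.7879 g

23.7879 g


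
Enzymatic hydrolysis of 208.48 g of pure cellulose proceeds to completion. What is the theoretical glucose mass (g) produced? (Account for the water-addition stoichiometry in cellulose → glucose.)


glucose = cellulose * 180/162
= 208.48 * 180/162
= 231.6444 g

231.6444 g


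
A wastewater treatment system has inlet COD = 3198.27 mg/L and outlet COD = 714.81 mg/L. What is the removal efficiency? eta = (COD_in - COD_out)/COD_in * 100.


eta = (COD_in - COD_out) / COD_in * 100
= (3198.27 - 714.81) / 3198.27 * 100
= 77.6501%

77.6501%


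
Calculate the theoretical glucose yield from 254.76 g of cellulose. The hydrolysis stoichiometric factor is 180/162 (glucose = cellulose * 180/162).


glucose = cellulose * 180/162
= 254.76 * 180/162
= 283.0667 g

283.0667 g


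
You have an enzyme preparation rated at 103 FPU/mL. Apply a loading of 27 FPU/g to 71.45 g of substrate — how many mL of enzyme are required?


V = dosage * m_sub / activity
V = 27 * 71.45 / 103
V = 18.7296 mL

18.7296 mL


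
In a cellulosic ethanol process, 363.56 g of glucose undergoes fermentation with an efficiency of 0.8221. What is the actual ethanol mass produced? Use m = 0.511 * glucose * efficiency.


Actual ethanol: m = 0.511 * 363.56 * 0.8221
m = 152.7290 g

152.7290 g


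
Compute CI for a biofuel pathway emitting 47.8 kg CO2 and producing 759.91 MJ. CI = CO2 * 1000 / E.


CI = CO2 * 1000 / E
= 47.8 * 1000 / 759.91
= 62.9022 g CO2/MJ

62.9022 g CO2/MJ


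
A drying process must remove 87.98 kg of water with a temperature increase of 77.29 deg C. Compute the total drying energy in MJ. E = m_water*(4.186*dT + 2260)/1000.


E = m_water * (4.186 * dT + 2260) / 1000
= 87.98 * (4.186 * 77.29 + 2260) / 1000
= 227.2995 MJ

227.2995 MJ


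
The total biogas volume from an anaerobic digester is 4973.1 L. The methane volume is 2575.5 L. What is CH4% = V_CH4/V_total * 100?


CH4% = V_CH4 / V_total * 100
= 2575.5 / 4973.1 * 100
= 51.7886%

51.7886%


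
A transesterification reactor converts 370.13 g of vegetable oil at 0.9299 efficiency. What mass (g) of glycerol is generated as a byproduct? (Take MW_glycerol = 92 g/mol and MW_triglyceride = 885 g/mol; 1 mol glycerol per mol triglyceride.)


glycerol = oil * conv * (92/885)
= 370.13 * 0.9299 * 92 / 885
= 35.7796 g

35.7796 g


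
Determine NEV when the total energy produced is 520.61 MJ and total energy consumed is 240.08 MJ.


NEV = E_out - E_in
= 520.61 - 240.08
= 280.5300 MJ

280.5300 MJ


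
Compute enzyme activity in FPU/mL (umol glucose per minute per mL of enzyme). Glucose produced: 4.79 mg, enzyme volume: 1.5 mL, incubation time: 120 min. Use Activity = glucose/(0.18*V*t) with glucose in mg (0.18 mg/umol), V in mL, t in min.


Activity = glucose_mg / (0.18 mg/umol * V_mL * t_min)
= 4.79 / (0.18 * 1.5 * 120)
= 0.1478 FPU/mL

0.1478 FPU/mL


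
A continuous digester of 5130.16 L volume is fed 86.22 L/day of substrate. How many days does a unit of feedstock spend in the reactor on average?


HRT = V / Q
= 5130.16 / 86.22
= 59.5008 days

59.5008 days


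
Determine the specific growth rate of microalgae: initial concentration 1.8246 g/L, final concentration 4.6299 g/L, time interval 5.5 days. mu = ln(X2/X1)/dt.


mu = ln(X2/X1) / dt
= ln(4.6299/1.8246) / 5.5
= 0.1693 per day

0.1693 per day


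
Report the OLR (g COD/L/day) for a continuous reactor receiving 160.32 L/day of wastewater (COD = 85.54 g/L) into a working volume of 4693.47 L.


OLR = Q * S / V
= 160.32 * 85.54 / 4693.47
= 2.9219 g/L/day

2.9219 g/L/day


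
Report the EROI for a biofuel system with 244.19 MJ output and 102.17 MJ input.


EROI = E_out / E_in
= 244.19 / 102.17
= 2.3900

2.3900


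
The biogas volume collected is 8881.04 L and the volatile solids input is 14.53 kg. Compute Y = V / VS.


Y = V / VS
= 8881.04 / 14.53
= 611.2209 L/kg VS

611.2209 L/kg VS


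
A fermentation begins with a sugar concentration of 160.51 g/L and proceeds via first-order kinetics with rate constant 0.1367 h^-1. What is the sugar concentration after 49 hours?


S = S0 * exp(-k * t)
S = 160.51 * exp(-0.1367 * 49)
S = 0.1979 g/L

0.1979 g/L


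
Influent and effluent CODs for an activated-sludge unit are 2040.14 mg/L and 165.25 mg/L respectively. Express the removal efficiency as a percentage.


eta = (COD_in - COD_out) / COD_in * 100
= (2040.14 - 165.25) / 2040.14 * 100
= 91.9001%

91.9001%


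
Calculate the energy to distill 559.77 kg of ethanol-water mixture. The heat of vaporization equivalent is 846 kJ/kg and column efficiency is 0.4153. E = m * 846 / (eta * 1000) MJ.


E = m * 846 / (eta * 1000)
= 559.77 * 846 / (0.4153 * 1000)
= 1140.2972 MJ

1140.2972 MJ


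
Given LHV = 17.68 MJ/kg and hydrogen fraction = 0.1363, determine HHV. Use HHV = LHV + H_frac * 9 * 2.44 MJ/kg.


HHV = LHV + H_frac * 9 * 2.44
= 17.68 + 0.1363 * 9 * 2.44
= 20.6731 MJ/kg

20.6731 MJ/kg


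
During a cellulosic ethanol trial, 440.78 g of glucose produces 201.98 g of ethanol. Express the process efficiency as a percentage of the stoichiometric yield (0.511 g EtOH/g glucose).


Fermentation efficiency = (actual / (0.511 * glucose)) * 100
= (201.98 / (0.511 * 440.78)) * 100
= 89.6738%

89.6738%


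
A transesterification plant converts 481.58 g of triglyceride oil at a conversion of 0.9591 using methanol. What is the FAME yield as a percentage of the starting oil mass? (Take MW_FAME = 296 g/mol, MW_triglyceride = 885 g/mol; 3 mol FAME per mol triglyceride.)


m_FAME = oil * conv * (3 * 296 / 885) = oil * conv * (888/885)
= 481.58 * 0.9591 * 888 / 885
= 463.4491 g
Y = m_FAME / oil * 100 = conv * (888/885) * 100
= 0.9591 * 888 / 885 * 100
= 96.24%

96.24%


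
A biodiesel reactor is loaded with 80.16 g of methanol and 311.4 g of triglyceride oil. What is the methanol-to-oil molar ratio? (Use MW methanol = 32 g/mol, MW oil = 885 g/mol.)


Molar ratio = n_MeOH / n_oil = (MeOH/32) / (oil/885) = (MeOH * 885) / (32 * oil)
= (80.16 * 885) / (32 * 311.4)
= 7.1192

7.1192


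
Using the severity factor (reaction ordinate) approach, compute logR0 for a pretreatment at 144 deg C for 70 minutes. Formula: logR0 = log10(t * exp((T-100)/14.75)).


logR0 = log10(t * exp((T - 100) / 14.75))
= log10(70 * exp((144 - 100) / 14.75))
= 3.1406

3.1406


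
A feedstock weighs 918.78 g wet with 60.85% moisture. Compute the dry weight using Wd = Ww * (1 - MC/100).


Wd = Ww * (1 - MC/100)
= 918.78 * (1 - 60.85/100)
= 359.7024 g

359.7024 g


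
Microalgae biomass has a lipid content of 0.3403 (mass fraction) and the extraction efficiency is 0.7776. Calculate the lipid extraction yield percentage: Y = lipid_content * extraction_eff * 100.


Y = lipid_content * extraction_eff * 100
= 0.3403 * 0.7776 * 100
= 26.4617%

26.4617%


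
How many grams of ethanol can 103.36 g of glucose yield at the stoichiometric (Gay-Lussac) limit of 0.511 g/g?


Theoretical ethanol yield: m_EtOH = 0.511 * m_glucose
m_EtOH = 0.511 * 103.36 = 52.8170 g

52.8170 g


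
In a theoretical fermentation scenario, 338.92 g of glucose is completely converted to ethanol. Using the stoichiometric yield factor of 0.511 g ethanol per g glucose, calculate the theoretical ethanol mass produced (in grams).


Theoretical ethanol yield: m_EtOH = 0.511 * m_glucose
m_EtOH = 0.511 * 338.92 = 173.1881 g

173.1881 g


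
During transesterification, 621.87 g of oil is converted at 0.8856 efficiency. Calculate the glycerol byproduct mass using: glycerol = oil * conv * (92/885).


glycerol = oil * conv * (92/885)
= 621.87 * 0.8856 * 92 / 885
= 57.2508 g

57.2508 g


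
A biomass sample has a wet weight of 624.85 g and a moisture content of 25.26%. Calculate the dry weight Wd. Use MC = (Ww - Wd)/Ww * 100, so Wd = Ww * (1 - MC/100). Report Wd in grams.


Wd = Ww * (1 - MC/100)
= 624.85 * (1 - 25.26/100)
= 467.0129 g

467.0129 g


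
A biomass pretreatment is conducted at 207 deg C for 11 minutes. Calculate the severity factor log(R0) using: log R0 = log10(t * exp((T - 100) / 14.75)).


logR0 = log10(t * exp((T - 100) / 14.75))
= log10(11 * exp((207 - 100) / 14.75))
= 4.1919

4.1919


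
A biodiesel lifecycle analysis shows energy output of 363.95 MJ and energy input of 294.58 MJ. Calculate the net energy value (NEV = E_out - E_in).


NEV = E_out - E_in
= 363.95 - 294.58
= 69.3700 MJ

69.3700 MJ


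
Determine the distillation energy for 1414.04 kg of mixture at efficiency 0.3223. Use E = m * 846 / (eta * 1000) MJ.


E = m * 846 / (eta * 1000)
= 1414.04 * 846 / (0.3223 * 1000)
= 3711.6905 MJ

3711.6905 MJ


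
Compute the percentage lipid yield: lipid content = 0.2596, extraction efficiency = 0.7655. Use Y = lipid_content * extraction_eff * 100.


Y = lipid_content * extraction_eff * 100
= 0.2596 * 0.7655 * 100
= 19.8724%

19.8724%


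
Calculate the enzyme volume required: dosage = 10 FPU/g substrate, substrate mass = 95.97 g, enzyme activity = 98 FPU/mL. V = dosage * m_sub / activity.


V = dosage * m_sub / activity
V = 10 * 95.97 / 98
V = 9.7929 mL

9.7929 mL


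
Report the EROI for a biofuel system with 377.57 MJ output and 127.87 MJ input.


EROI = E_out / E_in
= 377.57 / 127.87
= 2.9528

2.9528


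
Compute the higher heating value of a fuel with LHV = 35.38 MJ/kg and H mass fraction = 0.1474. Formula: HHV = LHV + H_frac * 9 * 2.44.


HHV = LHV + H_frac * 9 * 2.44
= 35.38 + 0.1474 * 9 * 2.44
= 38.6169 MJ/kg

38.6169 MJ/kg


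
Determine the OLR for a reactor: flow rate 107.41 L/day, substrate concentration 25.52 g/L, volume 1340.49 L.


OLR = Q * S / V
= 107.41 * 25.52 / 1340.49
= 2.0449 g/L/day

2.0449 g/L/day


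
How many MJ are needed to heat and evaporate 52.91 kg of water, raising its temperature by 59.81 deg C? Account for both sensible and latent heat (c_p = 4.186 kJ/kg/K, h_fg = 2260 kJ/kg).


E = m_water * (4.186 * dT + 2260) / 1000
= 52.91 * (4.186 * 59.81 + 2260) / 1000
= 132.8234 MJ

132.8234 MJ


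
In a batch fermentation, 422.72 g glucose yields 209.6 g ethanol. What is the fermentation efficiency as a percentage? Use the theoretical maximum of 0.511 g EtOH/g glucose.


Fermentation efficiency = (actual / (0.511 * glucose)) * 100
= (209.6 / (0.511 * 422.72)) * 100
= 97.0326%

97.0326%


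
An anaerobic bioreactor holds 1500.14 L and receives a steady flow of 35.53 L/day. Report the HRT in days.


HRT = V / Q
= 1500.14 / 35.53
= 42.2218 days

42.2218 days


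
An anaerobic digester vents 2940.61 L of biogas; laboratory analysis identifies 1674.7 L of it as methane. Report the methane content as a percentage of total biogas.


CH4% = V_CH4 / V_total * 100
= 1674.7 / 2940.61 * 100
= 56.9508%

56.9508%


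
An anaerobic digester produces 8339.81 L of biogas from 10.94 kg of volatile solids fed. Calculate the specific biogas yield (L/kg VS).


Y = V / VS
= 8339.81 / 10.94
= 762.3227 L/kg VS

762.3227 L/kg VS


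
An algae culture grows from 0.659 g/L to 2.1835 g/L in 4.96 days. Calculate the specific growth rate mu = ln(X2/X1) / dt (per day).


mu = ln(X2/X1) / dt
= ln(2.1835/0.659) / 4.96
= 0.2415 per day

0.2415 per day


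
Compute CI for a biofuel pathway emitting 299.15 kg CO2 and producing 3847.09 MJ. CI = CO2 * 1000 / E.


CI = CO2 * 1000 / E
= 299.15 * 1000 / 3847.09
= 77.7601 g CO2/MJ

77.7601 g CO2/MJ


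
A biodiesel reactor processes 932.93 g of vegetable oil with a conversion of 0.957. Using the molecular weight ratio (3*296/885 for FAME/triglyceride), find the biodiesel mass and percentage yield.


m_FAME = oil * conv * (3 * 296 / 885) = oil * conv * (888/885)
= 932.93 * 0.957 * 888 / 885
= 895.8405 g
Y = m_FAME / oil * 100 = conv * (888/885) * 100
= 0.957 * 888 / 885 * 100
= 96.02%

895.8405 g FAME; Y = 96.02%


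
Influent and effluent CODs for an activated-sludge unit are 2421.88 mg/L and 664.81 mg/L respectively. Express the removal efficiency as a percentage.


eta = (COD_in - COD_out) / COD_in * 100
= (2421.88 - 664.81) / 2421.88 * 100
= 72.5498%

72.5498%


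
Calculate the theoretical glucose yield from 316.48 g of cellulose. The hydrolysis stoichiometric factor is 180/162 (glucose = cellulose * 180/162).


glucose = cellulose * 180/162
= 316.48 * 180/162
= 351.6444 g

351.6444 g


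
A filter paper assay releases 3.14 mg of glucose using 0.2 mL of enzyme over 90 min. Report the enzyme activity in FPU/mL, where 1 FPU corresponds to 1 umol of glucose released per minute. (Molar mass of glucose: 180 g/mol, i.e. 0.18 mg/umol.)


Activity = glucose_mg / (0.18 mg/umol * V_mL * t_min)
= 3.14 / (0.18 * 0.2 * 90)
= 0.9691 FPU/mL

0.9691 FPU/mL


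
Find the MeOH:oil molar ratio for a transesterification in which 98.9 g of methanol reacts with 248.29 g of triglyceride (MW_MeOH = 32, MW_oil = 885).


Molar ratio = n_MeOH / n_oil = (MeOH/32) / (oil/885) = (MeOH * 885) / (32 * oil)
= (98.9 * 885) / (32 * 248.29)
= 11.0162

11.0162


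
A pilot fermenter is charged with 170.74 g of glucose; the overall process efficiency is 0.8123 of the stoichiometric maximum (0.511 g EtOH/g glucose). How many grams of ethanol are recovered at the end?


Actual ethanol: m = 0.511 * 170.74 * 0.8123
m = 70.8717 g

70.8717 g


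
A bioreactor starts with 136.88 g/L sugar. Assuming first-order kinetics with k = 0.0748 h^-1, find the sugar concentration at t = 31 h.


S = S0 * exp(-k * t)
S = 136.88 * exp(-0.0748 * 31)
S = 13.4678 g/L

13.4678 g/L


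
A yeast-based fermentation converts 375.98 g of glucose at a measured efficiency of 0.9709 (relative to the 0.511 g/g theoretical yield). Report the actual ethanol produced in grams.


Actual ethanol: m = 0.511 * 375.98 * 0.9709
m = 186.5349 g

186.5349 g


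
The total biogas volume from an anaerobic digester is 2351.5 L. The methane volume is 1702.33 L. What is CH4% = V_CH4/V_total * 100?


CH4% = V_CH4 / V_total * 100
= 1702.33 / 2351.5 * 100
= 72.3934%

72.3934%


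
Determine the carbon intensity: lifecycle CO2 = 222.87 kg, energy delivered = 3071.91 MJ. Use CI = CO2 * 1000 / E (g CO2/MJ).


CI = CO2 * 1000 / E
= 222.87 * 1000 / 3071.91
= 72.5510 g CO2/MJ

72.5510 g CO2/MJ


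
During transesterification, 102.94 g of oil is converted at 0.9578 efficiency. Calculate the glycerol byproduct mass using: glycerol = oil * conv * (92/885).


glycerol = oil * conv * (92/885)
= 102.94 * 0.9578 * 92 / 885
= 10.2495 g

10.2495 g


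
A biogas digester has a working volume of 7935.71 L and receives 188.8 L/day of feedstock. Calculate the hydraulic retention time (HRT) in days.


HRT = V / Q
= 7935.71 / 188.8
= 42.0324 days

42.0324 days


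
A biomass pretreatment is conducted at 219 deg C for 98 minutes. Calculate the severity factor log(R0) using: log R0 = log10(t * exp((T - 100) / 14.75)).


logR0 = log10(t * exp((T - 100) / 14.75))
= log10(98 * exp((219 - 100) / 14.75))
= 5.4950

5.4950


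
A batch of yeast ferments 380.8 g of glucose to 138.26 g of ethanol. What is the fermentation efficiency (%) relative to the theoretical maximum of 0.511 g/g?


Fermentation efficiency = (actual / (0.511 * glucose)) * 100
= (138.26 / (0.511 * 380.8)) * 100
= 71.0524%

71.0524%


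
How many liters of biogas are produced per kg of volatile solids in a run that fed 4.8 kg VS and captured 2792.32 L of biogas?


Y = V / VS
= 2792.32 / 4.8
= 581.7333 L/kg VS

581.7333 L/kg VS


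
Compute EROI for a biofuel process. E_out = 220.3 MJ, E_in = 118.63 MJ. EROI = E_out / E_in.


EROI = E_out / E_in
= 220.3 / 118.63
= 1.8570

1.8570


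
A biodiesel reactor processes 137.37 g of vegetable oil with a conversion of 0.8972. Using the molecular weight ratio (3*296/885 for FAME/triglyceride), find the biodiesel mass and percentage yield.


m_FAME = oil * conv * (3 * 296 / 885) = oil * conv * (888/885)
= 137.37 * 0.8972 * 888 / 885
= 123.6662 g
Y = m_FAME / oil * 100 = conv * (888/885) * 100
= 0.8972 * 888 / 885 * 100
= 90.02%

123.6662 g FAME; Y = 90.02%


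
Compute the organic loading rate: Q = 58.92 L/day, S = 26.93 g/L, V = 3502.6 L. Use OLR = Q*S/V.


OLR = Q * S / V
= 58.92 * 26.93 / 3502.6
= 0.4530 g/L/day

0.4530 g/L/day


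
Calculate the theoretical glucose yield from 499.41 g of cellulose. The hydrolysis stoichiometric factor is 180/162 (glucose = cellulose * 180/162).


glucose = cellulose * 180/162
= 499.41 * 180/162
= 554.9000 g

554.9000 g


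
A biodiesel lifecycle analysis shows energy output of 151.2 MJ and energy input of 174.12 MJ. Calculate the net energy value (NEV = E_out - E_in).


NEV = E_out - E_in
= 151.2 - 174.12
= -22.9200 MJ

-22.9200 MJ


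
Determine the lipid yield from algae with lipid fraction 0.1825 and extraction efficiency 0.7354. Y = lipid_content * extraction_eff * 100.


Y = lipid_content * extraction_eff * 100
= 0.1825 * 0.7354 * 100
= 13.4211%

13.4211%


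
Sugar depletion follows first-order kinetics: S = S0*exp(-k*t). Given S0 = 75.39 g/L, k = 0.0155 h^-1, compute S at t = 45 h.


S = S0 * exp(-k * t)
S = 75.39 * exp(-0.0155 * 45)
S = 37.5313 g/L

37.5313 g/L


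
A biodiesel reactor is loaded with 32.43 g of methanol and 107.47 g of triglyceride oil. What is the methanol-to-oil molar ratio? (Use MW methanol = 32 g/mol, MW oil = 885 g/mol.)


Molar ratio = n_MeOH / n_oil = (MeOH/32) / (oil/885) = (MeOH * 885) / (32 * oil)
= (32.43 * 885) / (32 * 107.47)
= 8.3455

8.3455


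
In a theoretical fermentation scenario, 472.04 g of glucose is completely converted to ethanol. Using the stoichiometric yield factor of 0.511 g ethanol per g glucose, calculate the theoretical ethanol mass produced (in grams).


Theoretical ethanol yield: m_EtOH = 0.511 * m_glucose
m_EtOH = 0.511 * 472.04 = 241.2124 g

241.2124 g


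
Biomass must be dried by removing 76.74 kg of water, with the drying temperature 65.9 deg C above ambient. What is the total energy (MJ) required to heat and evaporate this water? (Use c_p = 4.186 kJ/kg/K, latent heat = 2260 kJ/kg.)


E = m_water * (4.186 * dT + 2260) / 1000
= 76.74 * (4.186 * 65.9 + 2260) / 1000
= 194.6017 MJ

194.6017 MJ


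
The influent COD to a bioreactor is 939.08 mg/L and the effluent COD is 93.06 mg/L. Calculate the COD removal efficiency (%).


eta = (COD_in - COD_out) / COD_in * 100
= (939.08 - 93.06) / 939.08 * 100
= 90.0903%

90.0903%


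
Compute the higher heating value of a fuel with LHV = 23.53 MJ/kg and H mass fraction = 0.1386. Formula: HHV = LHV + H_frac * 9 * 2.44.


HHV = LHV + H_frac * 9 * 2.44
= 23.53 + 0.1386 * 9 * 2.44
= 26.5737 MJ/kg

26.5737 MJ/kg


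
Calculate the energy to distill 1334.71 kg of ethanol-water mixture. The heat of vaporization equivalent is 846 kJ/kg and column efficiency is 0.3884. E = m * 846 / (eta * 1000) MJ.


E = m * 846 / (eta * 1000)
= 1334.71 * 846 / (0.3884 * 1000)
= 2907.2211 MJ

2907.2211 MJ


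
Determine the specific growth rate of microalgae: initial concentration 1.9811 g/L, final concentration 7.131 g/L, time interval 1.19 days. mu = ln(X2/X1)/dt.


mu = ln(X2/X1) / dt
= ln(7.131/1.9811) / 1.19
= 1.0763 per day

1.0763 per day


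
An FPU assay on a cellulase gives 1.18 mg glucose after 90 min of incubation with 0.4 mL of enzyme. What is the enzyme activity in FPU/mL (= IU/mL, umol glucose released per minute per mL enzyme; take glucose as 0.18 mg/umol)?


Activity = glucose_mg / (0.18 mg/umol * V_mL * t_min)
= 1.18 / (0.18 * 0.4 * 90)
= 0.1821 FPU/mL

0.1821 FPU/mL


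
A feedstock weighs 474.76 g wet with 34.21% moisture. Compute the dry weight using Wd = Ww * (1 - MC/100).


Wd = Ww * (1 - MC/100)
= 474.76 * (1 - 34.21/100)
= 312.3446 g

312.3446 g


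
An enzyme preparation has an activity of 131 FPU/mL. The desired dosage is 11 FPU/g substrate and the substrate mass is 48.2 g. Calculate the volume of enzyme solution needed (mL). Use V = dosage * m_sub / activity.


V = dosage * m_sub / activity
V = 11 * 48.2 / 131
V = 4.0473 mL

4.0473 mL


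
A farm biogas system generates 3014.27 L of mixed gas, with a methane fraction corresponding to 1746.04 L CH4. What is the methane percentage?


CH4% = V_CH4 / V_total * 100
= 1746.04 / 3014.27 * 100
= 57.9258%

57.9258%


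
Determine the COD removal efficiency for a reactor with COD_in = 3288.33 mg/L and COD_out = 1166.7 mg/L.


eta = (COD_in - COD_out) / COD_in * 100
= (3288.33 - 1166.7) / 3288.33 * 100
= 64.5200%

64.5200%


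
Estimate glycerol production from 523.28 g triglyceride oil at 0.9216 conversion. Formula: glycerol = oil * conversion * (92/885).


glycerol = oil * conv * (92/885)
= 523.28 * 0.9216 * 92 / 885
= 50.1327 g

50.1327 g


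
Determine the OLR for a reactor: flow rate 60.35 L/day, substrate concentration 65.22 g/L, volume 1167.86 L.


OLR = Q * S / V
= 60.35 * 65.22 / 1167.86
= 3.3703 g/L/day

3.3703 g/L/day


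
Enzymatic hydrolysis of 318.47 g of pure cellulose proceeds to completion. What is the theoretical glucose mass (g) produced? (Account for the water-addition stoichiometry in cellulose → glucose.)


glucose = cellulose * 180/162
= 318.47 * 180/162
= 353.8556 g

353.8556 g


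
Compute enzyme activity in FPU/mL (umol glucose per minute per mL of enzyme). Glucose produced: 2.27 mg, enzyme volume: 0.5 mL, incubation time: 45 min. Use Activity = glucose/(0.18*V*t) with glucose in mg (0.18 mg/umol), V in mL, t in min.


Activity = glucose_mg / (0.18 mg/umol * V_mL * t_min)
= 2.27 / (0.18 * 0.5 * 45)
= 0.5605 FPU/mL

0.5605 FPU/mL


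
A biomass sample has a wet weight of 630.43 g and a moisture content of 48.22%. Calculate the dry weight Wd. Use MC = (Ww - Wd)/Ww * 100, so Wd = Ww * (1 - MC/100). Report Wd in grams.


Wd = Ww * (1 - MC/100)
= 630.43 * (1 - 48.22/100)
= 326.4367 g

326.4367 g


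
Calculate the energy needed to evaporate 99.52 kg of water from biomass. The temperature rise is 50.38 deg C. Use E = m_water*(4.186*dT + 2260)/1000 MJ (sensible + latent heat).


E = m_water * (4.186 * dT + 2260) / 1000
= 99.52 * (4.186 * 50.38 + 2260) / 1000
= 245.9030 MJ

245.9030 MJ


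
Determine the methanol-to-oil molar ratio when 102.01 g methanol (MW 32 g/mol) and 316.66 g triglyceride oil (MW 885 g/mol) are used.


Molar ratio = n_MeOH / n_oil = (MeOH/32) / (oil/885) = (MeOH * 885) / (32 * oil)
= (102.01 * 885) / (32 * 316.66)
= 8.9093

8.9093


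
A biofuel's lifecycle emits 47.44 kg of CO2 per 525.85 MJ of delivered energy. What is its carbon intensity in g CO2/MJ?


CI = CO2 * 1000 / E
= 47.44 * 1000 / 525.85
= 90.2158 g CO2/MJ

90.2158 g CO2/MJ


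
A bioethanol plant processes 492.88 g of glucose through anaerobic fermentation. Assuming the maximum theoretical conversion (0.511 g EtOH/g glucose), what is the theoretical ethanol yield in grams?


Theoretical ethanol yield: m_EtOH = 0.511 * m_glucose
m_EtOH = 0.511 * 492.88 = 251.8617 g

251.8617 g


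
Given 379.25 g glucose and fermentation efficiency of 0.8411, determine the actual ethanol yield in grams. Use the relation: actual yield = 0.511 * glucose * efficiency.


Actual ethanol: m = 0.511 * 379.25 * 0.8411
m = 163.0024 g

163.0024 g


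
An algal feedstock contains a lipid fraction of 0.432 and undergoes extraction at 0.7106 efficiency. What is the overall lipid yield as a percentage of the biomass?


Y = lipid_content * extraction_eff * 100
= 0.432 * 0.7106 * 100
= 30.6979%

30.6979%


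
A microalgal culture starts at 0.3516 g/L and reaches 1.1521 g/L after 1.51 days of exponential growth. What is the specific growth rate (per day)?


mu = ln(X2/X1) / dt
= ln(1.1521/0.3516) / 1.51
= 0.7860 per day

0.7860 per day


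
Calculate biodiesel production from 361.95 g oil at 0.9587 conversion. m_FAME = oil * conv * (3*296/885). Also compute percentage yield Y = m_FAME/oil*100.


m_FAME = oil * conv * (3 * 296 / 885) = oil * conv * (888/885)
= 361.95 * 0.9587 * 888 / 885
= 348.1777 g
Y = m_FAME / oil * 100 = conv * (888/885) * 100
= 0.9587 * 888 / 885 * 100
= 96.19%

348.1777 g FAME; Y = 96.19%


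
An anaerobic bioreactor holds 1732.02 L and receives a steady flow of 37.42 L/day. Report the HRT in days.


HRT = V / Q
= 1732.02 / 37.42
= 46.2859 days

46.2859 days


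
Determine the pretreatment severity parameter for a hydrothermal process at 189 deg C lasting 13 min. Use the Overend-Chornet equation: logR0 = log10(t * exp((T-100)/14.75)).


logR0 = log10(t * exp((T - 100) / 14.75))
= log10(13 * exp((189 - 100) / 14.75))
= 3.7344

3.7344


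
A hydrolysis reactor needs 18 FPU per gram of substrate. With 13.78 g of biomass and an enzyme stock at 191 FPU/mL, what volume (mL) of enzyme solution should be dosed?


V = dosage * m_sub / activity
V = 18 * 13.78 / 191
V = 1.2986 mL

1.2986 mL


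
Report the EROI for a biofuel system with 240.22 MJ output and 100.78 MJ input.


EROI = E_out / E_in
= 240.22 / 100.78
= 2.3836

2.3836


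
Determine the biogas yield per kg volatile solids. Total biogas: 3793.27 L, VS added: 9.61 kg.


Y = V / VS
= 3793.27 / 9.61
= 394.7211 L/kg VS

394.7211 L/kg VS


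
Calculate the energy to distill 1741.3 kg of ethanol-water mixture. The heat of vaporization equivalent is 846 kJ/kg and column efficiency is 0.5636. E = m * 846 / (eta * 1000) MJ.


E = m * 846 / (eta * 1000)
= 1741.3 * 846 / (0.5636 * 1000)
= 2613.8038 MJ

2613.8038 MJ


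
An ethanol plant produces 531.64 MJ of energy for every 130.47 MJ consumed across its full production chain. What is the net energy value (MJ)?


NEV = E_out - E_in
= 531.64 - 130.47
= 401.1700 MJ

401.1700 MJ


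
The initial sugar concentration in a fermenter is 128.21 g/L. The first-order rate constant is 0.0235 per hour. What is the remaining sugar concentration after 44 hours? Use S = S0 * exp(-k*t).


S = S0 * exp(-k * t)
S = 128.21 * exp(-0.0235 * 44)
S = 45.5891 g/L

45.5891 g/L


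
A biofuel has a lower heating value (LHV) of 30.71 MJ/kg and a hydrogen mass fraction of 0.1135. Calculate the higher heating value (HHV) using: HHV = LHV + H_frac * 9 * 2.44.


HHV = LHV + H_frac * 9 * 2.44
= 30.71 + 0.1135 * 9 * 2.44
= 33.2025 MJ/kg

33.2025 MJ/kg


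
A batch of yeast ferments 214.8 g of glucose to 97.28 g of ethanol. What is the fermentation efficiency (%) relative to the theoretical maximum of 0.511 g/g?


Fermentation efficiency = (actual / (0.511 * glucose)) * 100
= (97.28 / (0.511 * 214.8)) * 100
= 88.6275%

88.6275%


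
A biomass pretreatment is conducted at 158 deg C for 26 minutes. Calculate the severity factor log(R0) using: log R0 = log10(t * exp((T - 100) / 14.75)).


logR0 = log10(t * exp((T - 100) / 14.75))
= log10(26 * exp((158 - 100) / 14.75))
= 3.1227

3.1227


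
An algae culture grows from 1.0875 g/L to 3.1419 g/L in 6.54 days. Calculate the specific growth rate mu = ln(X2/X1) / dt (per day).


mu = ln(X2/X1) / dt
= ln(3.1419/1.0875) / 6.54
= 0.1622 per day

0.1622 per day


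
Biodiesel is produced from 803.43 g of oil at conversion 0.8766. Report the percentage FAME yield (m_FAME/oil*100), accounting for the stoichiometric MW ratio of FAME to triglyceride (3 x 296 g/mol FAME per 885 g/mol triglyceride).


m_FAME = oil * conv * (3 * 296 / 885) = oil * conv * (888/885)
= 803.43 * 0.8766 * 888 / 885
= 706.6742 g
Y = m_FAME / oil * 100 = conv * (888/885) * 100
= 0.8766 * 888 / 885 * 100
= 87.96%

87.96%


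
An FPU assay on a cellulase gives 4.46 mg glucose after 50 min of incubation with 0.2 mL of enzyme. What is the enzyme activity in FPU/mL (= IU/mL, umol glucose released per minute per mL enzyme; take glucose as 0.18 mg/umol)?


Activity = glucose_mg / (0.18 mg/umol * V_mL * t_min)
= 4.46 / (0.18 * 0.2 * 50)
= 2.4778 FPU/mL

2.4778 FPU/mL


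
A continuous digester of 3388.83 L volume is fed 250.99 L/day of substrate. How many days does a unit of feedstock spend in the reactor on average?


HRT = V / Q
= 3388.83 / 250.99
= 13.5019 days

13.5019 days


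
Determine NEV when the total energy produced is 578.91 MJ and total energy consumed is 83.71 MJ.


NEV = E_out - E_in
= 578.91 - 83.71
= 495.2000 MJ

495.2000 MJ


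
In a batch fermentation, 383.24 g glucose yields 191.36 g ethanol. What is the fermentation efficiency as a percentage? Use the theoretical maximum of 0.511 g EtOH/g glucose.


Fermentation efficiency = (actual / (0.511 * glucose)) * 100
= (191.36 / (0.511 * 383.24)) * 100
= 97.7146%

97.7146%


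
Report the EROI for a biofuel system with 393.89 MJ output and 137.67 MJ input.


EROI = E_out / E_in
= 393.89 / 137.67
= 2.8611

2.8611


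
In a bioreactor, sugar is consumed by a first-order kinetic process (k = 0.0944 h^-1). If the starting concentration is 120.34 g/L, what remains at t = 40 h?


S = S0 * exp(-k * t)
S = 120.34 * exp(-0.0944 * 40)
S = 2.7575 g/L

2.7575 g/L


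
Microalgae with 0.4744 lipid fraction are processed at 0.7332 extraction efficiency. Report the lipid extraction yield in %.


Y = lipid_content * extraction_eff * 100
= 0.4744 * 0.7332 * 100
= 34.7830%

34.7830%


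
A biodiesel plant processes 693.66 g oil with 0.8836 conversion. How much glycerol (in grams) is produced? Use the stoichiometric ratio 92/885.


glycerol = oil * conv * (92/885)
= 693.66 * 0.8836 * 92 / 885
= 63.7158 g

63.7158 g


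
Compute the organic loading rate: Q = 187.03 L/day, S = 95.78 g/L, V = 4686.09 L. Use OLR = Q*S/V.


OLR = Q * S / V
= 187.03 * 95.78 / 4686.09
= 3.8227 g/L/day

3.8227 g/L/day


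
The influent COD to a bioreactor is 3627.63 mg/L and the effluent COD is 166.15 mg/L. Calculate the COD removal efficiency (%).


eta = (COD_in - COD_out) / COD_in * 100
= (3627.63 - 166.15) / 3627.63 * 100
= 95.4199%

95.4199%


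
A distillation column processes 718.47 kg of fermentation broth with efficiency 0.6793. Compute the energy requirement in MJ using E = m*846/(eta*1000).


E = m * 846 / (eta * 1000)
= 718.47 * 846 / (0.6793 * 1000)
= 894.7823 MJ

894.7823 MJ


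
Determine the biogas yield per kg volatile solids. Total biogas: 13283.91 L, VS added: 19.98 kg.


Y = V / VS
= 13283.91 / 19.98
= 664.8604 L/kg VS

664.8604 L/kg VS


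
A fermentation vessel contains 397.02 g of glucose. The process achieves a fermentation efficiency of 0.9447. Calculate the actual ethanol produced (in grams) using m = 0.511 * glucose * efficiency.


Actual ethanol: m = 0.511 * 397.02 * 0.9447
m = 191.6581 g

191.6581 g


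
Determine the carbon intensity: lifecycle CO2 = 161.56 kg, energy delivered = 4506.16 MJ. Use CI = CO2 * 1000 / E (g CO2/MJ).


CI = CO2 * 1000 / E
= 161.56 * 1000 / 4506.16
= 35.8531 g CO2/MJ

35.8531 g CO2/MJ


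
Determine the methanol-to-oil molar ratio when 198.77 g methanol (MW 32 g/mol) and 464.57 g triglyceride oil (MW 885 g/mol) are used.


Molar ratio = n_MeOH / n_oil = (MeOH/32) / (oil/885) = (MeOH * 885) / (32 * oil)
= (198.77 * 885) / (32 * 464.57)
= 11.8329

11.8329


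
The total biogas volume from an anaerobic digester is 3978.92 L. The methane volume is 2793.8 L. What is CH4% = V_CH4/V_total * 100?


CH4% = V_CH4 / V_total * 100
= 2793.8 / 3978.92 * 100
= 70.2150%

70.2150%


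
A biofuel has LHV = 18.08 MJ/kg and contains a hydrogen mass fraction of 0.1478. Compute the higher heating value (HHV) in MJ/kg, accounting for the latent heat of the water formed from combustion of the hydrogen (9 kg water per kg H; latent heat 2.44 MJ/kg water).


HHV = LHV + H_frac * 9 * 2.44
= 18.08 + 0.1478 * 9 * 2.44
= 21.3257 MJ/kg

21.3257 MJ/kg


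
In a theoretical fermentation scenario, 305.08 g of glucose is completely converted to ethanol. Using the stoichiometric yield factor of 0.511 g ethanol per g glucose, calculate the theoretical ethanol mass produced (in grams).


Theoretical ethanol yield: m_EtOH = 0.511 * m_glucose
m_EtOH = 0.511 * 305.08 = 155.8959 g

155.8959 g


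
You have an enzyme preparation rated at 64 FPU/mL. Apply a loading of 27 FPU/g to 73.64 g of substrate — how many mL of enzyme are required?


V = dosage * m_sub / activity
V = 27 * 73.64 / 64
V = 31.0669 mL

31.0669 mL


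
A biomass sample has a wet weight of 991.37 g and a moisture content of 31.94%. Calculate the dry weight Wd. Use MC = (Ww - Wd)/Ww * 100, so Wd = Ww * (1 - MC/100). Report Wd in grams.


Wd = Ww * (1 - MC/100)
= 991.37 * (1 - 31.94/100)
= 674.7264 g

674.7264 g


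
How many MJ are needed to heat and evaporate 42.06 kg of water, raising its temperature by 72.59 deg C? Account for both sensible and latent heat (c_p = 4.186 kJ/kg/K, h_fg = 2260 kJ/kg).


E = m_water * (4.186 * dT + 2260) / 1000
= 42.06 * (4.186 * 72.59 + 2260) / 1000
= 107.8360 MJ

107.8360 MJ


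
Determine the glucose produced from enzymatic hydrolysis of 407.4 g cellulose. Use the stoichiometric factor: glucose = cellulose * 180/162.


glucose = cellulose * 180/162
= 407.4 * 180/162
= 452.6667 g

452.6667 g


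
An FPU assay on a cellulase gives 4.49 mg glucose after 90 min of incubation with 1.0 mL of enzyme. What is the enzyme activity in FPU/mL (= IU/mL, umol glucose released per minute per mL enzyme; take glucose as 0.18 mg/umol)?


Activity = glucose_mg / (0.18 mg/umol * V_mL * t_min)
= 4.49 / (0.18 * 1.0 * 90)
= 0.2772 FPU/mL

0.2772 FPU/mL


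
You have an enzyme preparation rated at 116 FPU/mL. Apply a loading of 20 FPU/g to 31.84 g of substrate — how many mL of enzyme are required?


V = dosage * m_sub / activity
V = 20 * 31.84 / 116
V = 5.4897 mL

5.4897 mL


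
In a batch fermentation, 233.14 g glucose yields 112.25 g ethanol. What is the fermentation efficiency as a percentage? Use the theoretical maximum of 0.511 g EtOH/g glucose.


Fermentation efficiency = (actual / (0.511 * glucose)) * 100
= (112.25 / (0.511 * 233.14)) * 100
= 94.2212%

94.2212%


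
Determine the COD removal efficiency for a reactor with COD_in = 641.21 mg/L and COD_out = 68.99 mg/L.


eta = (COD_in - COD_out) / COD_in * 100
= (641.21 - 68.99) / 641.21 * 100
= 89.2407%

89.2407%


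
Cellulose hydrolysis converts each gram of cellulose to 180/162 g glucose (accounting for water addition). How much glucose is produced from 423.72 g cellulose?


glucose = cellulose * 180/162
= 423.72 * 180/162
= 470.8000 g

470.8000 g


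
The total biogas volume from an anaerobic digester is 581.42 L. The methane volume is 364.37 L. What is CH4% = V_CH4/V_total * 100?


CH4% = V_CH4 / V_total * 100
= 364.37 / 581.42 * 100
= 62.6690%

62.6690%


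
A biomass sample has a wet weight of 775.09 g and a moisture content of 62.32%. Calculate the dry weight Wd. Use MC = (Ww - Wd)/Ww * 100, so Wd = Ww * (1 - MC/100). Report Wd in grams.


Wd = Ww * (1 - MC/100)
= 775.09 * (1 - 62.32/100)
= 292.0539 g

292.0539 g


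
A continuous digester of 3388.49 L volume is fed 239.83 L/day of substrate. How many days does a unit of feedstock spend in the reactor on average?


HRT = V / Q
= 3388.49 / 239.83
= 14.1287 days

14.1287 days


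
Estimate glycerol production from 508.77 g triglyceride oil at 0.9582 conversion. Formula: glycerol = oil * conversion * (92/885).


glycerol = oil * conv * (92/885)
= 508.77 * 0.9582 * 92 / 885
= 50.6783 g

50.6783 g
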